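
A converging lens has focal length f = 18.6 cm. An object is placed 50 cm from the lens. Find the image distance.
1/di = 1/f − 1/do → di = 29.62 cm (real image)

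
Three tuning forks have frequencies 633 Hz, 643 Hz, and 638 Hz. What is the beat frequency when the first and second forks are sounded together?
10 Hz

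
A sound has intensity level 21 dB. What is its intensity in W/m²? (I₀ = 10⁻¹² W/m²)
I = I₀·10^(β/10) = 1.26 × 10⁻¹⁰ W/m²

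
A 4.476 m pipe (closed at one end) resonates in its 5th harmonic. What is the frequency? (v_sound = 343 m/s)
fₙ = nv/(4L) = 95.79 Hz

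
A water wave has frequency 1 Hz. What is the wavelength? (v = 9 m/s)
λ = v/f = 9 m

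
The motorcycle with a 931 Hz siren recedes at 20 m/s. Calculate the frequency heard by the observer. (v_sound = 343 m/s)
f_obs = f·v/(v + v_s) = 879.7 Hz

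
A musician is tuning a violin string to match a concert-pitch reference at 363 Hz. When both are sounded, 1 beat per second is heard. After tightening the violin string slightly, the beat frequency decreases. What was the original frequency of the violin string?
362 Hz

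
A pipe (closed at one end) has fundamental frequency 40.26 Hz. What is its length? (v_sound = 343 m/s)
L = v/(4f₁) = 2.13 m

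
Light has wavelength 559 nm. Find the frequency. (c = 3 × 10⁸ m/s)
f = c/λ = 5.367 × 10¹⁴ Hz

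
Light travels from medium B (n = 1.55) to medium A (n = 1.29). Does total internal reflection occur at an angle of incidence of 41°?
θc = arcsin(n₂/n₁) = 56.33°; 41° < θc, so no — the ray refracts.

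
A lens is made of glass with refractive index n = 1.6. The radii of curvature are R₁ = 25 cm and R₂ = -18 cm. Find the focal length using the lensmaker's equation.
1/f = (n − 1)(1/R₁ − 1/R₂) → f = 17.44 cm (converging lens)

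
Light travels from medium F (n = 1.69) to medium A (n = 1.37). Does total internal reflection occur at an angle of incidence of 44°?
θc = arcsin(n₂/n₁) = 54.16°; 44° < θc, so no — the ray refracts.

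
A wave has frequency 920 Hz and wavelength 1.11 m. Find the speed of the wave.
v = fλ = 1021 m/s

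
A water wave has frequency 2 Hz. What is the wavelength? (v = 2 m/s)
λ = v/f = 1 m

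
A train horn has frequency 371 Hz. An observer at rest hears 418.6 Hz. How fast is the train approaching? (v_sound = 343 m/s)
v_s = v·(1 − f/f_obs) = 39 m/s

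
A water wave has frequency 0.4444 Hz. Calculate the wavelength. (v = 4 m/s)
λ = v/f = 9.001 m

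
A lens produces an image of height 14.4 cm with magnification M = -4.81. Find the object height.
ho = |hi|/|M| = 2.994 cm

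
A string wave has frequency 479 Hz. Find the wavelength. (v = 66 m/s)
λ = v/f = 0.1378 m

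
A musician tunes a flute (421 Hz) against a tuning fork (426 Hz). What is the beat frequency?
5 Hz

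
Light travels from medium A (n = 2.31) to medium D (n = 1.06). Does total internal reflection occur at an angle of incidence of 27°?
θc = arcsin(n₂/n₁) = 27.31°; 27° < θc, so no — the ray refracts.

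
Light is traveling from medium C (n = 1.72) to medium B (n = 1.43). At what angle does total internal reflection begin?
θc = arcsin(n₂/n₁) = 56.24°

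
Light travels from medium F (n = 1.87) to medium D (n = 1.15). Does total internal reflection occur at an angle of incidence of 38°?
θc = arcsin(n₂/n₁) = 37.95°; 38° > θc, so yes — total internal reflection.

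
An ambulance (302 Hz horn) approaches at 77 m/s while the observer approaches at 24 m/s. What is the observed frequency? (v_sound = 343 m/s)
f_obs = f·(v + v_o)/(v − v_s) = 416.7 Hz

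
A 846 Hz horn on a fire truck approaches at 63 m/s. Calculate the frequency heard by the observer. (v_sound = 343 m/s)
f_obs = f·v/(v − v_s) = 1036 Hz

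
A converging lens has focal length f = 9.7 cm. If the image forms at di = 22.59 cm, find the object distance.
1/do = 1/f − 1/di → do = 17 cm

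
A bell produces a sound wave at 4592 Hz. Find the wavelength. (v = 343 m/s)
λ = v/f = 0.0747 m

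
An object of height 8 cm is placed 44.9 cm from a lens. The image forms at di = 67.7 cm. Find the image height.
hi = (-di/do) × ho = -12.06 cm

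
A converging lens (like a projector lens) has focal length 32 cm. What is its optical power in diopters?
P = 1/f = 3.125 D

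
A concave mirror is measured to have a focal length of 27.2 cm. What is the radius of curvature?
R = 2|f| = 54.4 cm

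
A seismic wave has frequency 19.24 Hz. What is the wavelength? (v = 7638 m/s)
λ = v/f = 397 m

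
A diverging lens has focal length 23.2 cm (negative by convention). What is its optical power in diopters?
P = 1/f = -4.31 D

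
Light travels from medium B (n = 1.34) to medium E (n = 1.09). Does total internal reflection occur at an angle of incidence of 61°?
θc = arcsin(n₂/n₁) = 54.43°; 61° > θc, so yes — total internal reflection.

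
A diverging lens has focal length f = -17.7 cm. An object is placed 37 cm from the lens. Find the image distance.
1/di = 1/f − 1/do → di = -11.97 cm (virtual image)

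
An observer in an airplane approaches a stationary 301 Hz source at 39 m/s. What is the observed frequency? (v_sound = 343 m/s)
f_obs = f·(v + v_o)/v = 335.2 Hz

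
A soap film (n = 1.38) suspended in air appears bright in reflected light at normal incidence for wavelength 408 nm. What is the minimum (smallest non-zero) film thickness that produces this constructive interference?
2nt = (m − ½)λ with m = 1 → t = (m − ½)λ/(2n) = 73.91 nm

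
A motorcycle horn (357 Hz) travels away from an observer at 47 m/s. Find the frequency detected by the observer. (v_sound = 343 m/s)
f_obs = f·v/(v + v_s) = 314 Hz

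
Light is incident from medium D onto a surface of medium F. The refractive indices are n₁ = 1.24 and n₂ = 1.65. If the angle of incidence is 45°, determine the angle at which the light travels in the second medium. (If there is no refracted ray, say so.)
sin θ₂ = (n₁/n₂)·sin θ₁ = 0.5314 → θ₂ = 32.1°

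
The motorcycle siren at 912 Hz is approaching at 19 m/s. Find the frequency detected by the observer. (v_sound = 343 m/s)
f_obs = f·v/(v − v_s) = 965.5 Hz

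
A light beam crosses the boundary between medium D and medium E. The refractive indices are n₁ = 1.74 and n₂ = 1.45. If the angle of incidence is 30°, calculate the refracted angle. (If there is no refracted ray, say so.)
sin θ₂ = (n₁/n₂)·sin θ₁ = 0.6 → θ₂ = 36.87°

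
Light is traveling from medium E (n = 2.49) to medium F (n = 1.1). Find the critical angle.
θc = arcsin(n₂/n₁) = 26.22°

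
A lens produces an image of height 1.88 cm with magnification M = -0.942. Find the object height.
ho = |hi|/|M| = 1.996 cm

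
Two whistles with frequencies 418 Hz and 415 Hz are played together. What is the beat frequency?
3 Hz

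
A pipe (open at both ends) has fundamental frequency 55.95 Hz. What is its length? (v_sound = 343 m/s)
L = v/(2f₁) = 3.065 m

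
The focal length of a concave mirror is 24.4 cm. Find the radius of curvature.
R = 2|f| = 48.8 cm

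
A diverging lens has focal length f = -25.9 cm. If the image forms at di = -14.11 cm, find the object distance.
1/do = 1/f − 1/di → do = 31 cm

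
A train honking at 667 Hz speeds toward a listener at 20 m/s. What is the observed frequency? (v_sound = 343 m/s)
f_obs = f·v/(v − v_s) = 708.3 Hz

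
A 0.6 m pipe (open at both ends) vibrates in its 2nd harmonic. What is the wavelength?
λₙ = 2L/n = 0.6 m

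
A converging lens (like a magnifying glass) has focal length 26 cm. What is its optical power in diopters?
P = 1/f = 3.846 D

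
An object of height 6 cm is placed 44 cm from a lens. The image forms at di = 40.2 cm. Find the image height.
hi = (-di/do) × ho = -5.482 cm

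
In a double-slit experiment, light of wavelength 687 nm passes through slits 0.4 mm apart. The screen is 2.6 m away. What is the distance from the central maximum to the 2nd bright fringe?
y = mλL/d = 8.931 mm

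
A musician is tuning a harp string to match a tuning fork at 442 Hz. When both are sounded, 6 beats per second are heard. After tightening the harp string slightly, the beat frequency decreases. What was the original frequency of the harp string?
436 Hz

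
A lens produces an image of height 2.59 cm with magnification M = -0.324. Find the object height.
ho = |hi|/|M| = 7.994 cm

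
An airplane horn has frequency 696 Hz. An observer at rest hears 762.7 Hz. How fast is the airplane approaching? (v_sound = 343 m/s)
v_s = v·(1 − f/f_obs) = 30 m/s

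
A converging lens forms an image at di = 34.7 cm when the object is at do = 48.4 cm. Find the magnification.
M = −di/do = -0.7169 (inverted image)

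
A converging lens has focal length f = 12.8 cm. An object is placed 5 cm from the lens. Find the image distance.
1/di = 1/f − 1/do → di = -8.205 cm (virtual image)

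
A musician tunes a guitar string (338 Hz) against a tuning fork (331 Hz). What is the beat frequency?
7 Hz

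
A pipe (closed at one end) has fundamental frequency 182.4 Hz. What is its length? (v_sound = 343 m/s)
L = v/(4f₁) = 0.4701 m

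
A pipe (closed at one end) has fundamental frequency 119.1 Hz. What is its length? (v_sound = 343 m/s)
L = v/(4f₁) = 0.72 m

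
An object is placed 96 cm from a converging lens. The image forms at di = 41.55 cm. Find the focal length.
1/f = 1/do + 1/di → f = 29 cm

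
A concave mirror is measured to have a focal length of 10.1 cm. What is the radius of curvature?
R = 2|f| = 20.2 cm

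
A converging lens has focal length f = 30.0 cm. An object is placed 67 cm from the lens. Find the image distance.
1/di = 1/f − 1/do → di = 54.32 cm (real image)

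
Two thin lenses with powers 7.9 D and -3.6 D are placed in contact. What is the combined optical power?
P_total = P₁ + P₂ = 4.3 D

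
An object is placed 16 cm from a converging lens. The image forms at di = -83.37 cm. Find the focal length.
1/f = 1/do + 1/di → f = 19.8 cm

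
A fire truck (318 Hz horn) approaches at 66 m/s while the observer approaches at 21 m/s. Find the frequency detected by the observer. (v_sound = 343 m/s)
f_obs = f·(v + v_o)/(v − v_s) = 417.9 Hz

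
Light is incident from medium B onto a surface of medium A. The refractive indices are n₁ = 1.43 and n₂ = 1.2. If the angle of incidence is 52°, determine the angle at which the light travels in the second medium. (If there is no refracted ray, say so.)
sin θ₂ = (n₁/n₂)·sin θ₁ = 0.939 → θ₂ = 69.89°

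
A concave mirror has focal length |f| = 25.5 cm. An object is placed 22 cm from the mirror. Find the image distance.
f = +25.5 cm (concave); 1/di = 1/f − 1/do → di = -160.3 cm (virtual image, behind mirror)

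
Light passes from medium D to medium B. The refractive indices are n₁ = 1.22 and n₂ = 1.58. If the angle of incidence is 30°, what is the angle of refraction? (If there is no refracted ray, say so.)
sin θ₂ = (n₁/n₂)·sin θ₁ = 0.3861 → θ₂ = 22.71°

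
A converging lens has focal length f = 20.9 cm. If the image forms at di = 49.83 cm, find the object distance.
1/do = 1/f − 1/di → do = 36 cm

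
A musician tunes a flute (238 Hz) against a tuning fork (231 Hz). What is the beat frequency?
7 Hz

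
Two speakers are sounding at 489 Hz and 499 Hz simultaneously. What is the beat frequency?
10 Hz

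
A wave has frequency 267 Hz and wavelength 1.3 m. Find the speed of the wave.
v = fλ = 347.1 m/s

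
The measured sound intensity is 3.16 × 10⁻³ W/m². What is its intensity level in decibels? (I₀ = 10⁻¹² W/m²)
β = 10·log₁₀(I/I₀) = 95 dB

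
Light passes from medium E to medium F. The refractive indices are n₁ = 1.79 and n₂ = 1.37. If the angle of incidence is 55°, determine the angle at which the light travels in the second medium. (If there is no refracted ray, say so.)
sin θ₂ = (n₁/n₂)·sin θ₁ = 1.07 > 1, so there is no refracted ray — the light undergoes total internal reflection.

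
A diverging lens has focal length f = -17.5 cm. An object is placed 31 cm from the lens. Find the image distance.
1/di = 1/f − 1/do → di = -11.19 cm (virtual image)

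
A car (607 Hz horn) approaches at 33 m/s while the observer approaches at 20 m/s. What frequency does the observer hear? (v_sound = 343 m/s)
f_obs = f·(v + v_o)/(v − v_s) = 710.8 Hz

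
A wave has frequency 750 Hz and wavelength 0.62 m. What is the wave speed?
v = fλ = 465 m/s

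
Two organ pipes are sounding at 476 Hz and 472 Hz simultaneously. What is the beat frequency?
4 Hz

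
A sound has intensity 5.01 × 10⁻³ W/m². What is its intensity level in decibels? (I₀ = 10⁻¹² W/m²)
β = 10·log₁₀(I/I₀) = 97 dB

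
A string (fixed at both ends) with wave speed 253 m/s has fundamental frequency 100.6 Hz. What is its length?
L = v/(2f₁) = 1.257 m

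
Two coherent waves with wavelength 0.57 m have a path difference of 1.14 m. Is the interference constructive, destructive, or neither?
constructive — path difference = 2λ, a whole number of wavelengths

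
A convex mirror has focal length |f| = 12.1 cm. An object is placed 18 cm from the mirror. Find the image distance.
f = −12.1 cm (convex); 1/di = 1/f − 1/do → di = -7.236 cm (virtual image, behind mirror)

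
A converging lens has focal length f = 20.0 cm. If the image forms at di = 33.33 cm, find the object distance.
1/do = 1/f − 1/di → do = 50.01 cm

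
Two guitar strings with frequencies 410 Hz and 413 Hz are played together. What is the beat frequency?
3 Hz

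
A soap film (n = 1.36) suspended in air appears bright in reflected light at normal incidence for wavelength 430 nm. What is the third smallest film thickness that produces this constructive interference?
2nt = (m − ½)λ with m = 3 → t = (m − ½)λ/(2n) = 395.2 nm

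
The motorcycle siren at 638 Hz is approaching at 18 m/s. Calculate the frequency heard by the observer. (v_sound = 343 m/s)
f_obs = f·v/(v − v_s) = 673.3 Hz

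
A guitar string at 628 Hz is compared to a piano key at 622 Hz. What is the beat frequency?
6 Hz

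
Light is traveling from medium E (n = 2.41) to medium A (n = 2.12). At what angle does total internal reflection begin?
θc = arcsin(n₂/n₁) = 61.6°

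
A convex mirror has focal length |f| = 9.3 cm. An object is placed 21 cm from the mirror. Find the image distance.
f = −9.3 cm (convex); 1/di = 1/f − 1/do → di = -6.446 cm (virtual image, behind mirror)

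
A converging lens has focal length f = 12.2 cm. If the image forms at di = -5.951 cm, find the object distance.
1/do = 1/f − 1/di → do = 4 cm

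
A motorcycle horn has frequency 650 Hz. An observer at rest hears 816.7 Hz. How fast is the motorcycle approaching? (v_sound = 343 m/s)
v_s = v·(1 − f/f_obs) = 70.01 m/s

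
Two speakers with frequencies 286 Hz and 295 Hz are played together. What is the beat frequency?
9 Hz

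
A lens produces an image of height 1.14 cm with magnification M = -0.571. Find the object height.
ho = |hi|/|M| = 1.996 cm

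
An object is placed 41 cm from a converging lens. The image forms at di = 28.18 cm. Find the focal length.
1/f = 1/do + 1/di → f = 16.7 cm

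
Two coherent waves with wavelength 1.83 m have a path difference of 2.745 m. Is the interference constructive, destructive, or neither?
destructive — path difference = 1.5λ, an odd multiple of λ/2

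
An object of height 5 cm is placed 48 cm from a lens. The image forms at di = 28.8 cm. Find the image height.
hi = (-di/do) × ho = -3 cm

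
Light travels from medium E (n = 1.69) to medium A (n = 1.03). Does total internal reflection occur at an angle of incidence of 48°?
θc = arcsin(n₂/n₁) = 37.55°; 48° > θc, so yes — total internal reflection.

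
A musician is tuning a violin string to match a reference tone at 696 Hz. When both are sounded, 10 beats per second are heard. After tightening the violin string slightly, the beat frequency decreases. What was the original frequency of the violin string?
686 Hz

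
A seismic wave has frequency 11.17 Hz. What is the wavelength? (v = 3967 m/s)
λ = v/f = 355.1 m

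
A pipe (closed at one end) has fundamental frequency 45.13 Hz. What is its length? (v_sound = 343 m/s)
L = v/(4f₁) = 1.9 m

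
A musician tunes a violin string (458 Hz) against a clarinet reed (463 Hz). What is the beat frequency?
5 Hz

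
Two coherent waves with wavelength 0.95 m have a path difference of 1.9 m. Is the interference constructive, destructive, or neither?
constructive — path difference = 2λ, a whole number of wavelengths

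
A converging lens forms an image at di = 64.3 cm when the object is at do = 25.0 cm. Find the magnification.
M = −di/do = -2.572 (inverted image)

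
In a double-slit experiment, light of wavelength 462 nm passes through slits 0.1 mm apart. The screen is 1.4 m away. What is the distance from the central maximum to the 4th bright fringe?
y = mλL/d = 25.87 mm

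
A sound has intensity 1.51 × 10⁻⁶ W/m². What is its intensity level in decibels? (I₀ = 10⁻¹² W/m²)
β = 10·log₁₀(I/I₀) = 61.79 dB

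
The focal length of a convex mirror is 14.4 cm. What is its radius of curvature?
R = 2|f| = 28.8 cm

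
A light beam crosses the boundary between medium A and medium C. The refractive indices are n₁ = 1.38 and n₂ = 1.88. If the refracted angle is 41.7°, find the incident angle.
sin θ₁ = (n₂/n₁)·sin θ₂ → θ₁ = 64.99°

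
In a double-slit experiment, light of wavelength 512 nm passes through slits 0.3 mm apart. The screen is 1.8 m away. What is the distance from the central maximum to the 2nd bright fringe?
y = mλL/d = 6.144 mm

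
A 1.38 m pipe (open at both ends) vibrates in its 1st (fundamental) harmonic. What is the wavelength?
λₙ = 2L/n = 2.76 m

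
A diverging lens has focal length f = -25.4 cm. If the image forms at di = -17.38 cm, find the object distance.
1/do = 1/f − 1/di → do = 55.04 cm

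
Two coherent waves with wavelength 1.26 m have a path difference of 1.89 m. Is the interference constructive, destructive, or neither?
destructive — path difference = 1.5λ, an odd multiple of λ/2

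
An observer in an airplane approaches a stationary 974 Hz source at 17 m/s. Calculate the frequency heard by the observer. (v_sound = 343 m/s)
f_obs = f·(v + v_o)/v = 1022 Hz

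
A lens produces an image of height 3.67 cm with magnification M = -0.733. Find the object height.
ho = |hi|/|M| = 5.007 cm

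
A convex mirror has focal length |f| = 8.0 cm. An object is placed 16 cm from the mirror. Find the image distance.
f = −8.0 cm (convex); 1/di = 1/f − 1/do → di = -5.333 cm (virtual image, behind mirror)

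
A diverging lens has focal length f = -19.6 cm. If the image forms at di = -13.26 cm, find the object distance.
1/do = 1/f − 1/di → do = 40.99 cm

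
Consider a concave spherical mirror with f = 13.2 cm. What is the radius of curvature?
R = 2|f| = 26.4 cm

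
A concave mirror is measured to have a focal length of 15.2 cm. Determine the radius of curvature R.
R = 2|f| = 30.4 cm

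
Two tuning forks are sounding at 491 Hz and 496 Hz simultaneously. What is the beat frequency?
5 Hz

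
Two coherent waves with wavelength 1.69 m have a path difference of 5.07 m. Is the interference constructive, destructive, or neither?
constructive — path difference = 3λ, a whole number of wavelengths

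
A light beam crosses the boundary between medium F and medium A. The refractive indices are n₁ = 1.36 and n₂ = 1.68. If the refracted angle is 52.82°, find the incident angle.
sin θ₁ = (n₂/n₁)·sin θ₂ → θ₁ = 79.8°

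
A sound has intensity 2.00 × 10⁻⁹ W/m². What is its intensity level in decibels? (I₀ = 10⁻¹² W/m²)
β = 10·log₁₀(I/I₀) = 33.01 dB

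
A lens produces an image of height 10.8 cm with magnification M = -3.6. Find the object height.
ho = |hi|/|M| = 3 cm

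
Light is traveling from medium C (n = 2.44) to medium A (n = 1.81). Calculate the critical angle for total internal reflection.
θc = arcsin(n₂/n₁) = 47.89°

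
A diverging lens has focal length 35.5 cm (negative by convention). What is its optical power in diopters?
P = 1/f = -2.817 D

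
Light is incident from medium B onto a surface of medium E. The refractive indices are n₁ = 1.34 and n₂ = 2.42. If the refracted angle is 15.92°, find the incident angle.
sin θ₁ = (n₂/n₁)·sin θ₂ → θ₁ = 29.69°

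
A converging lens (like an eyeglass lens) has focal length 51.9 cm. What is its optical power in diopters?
P = 1/f = 1.927 D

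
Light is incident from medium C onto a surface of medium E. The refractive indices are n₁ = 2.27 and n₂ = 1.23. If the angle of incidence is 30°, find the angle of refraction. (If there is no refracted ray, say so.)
sin θ₂ = (n₁/n₂)·sin θ₁ = 0.9228 → θ₂ = 67.33°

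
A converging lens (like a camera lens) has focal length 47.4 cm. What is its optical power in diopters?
P = 1/f = 2.11 D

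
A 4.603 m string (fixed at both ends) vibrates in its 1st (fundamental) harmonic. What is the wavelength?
λₙ = 2L/n = 9.206 m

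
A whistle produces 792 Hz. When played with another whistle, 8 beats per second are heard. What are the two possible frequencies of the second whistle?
f₂ = 792 ± 8 Hz → 800 Hz or 784 Hz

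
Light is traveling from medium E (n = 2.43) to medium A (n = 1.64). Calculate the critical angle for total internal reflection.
θc = arcsin(n₂/n₁) = 42.45°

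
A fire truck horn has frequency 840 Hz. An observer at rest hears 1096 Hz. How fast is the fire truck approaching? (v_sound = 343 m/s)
v_s = v·(1 − f/f_obs) = 80.12 m/s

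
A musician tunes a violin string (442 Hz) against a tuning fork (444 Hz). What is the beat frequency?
2 Hz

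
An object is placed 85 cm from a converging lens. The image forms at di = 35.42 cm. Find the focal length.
1/f = 1/do + 1/di → f = 25 cm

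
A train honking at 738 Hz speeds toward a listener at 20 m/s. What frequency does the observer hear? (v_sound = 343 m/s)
f_obs = f·v/(v − v_s) = 783.7 Hz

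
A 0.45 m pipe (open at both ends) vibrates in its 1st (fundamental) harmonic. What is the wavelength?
λₙ = 2L/n = 0.9 m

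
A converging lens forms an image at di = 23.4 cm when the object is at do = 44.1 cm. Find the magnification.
M = −di/do = -0.5306 (inverted image)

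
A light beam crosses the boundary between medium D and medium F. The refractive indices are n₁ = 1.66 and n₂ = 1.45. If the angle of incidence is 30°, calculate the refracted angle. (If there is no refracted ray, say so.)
sin θ₂ = (n₁/n₂)·sin θ₁ = 0.5724 → θ₂ = 34.92°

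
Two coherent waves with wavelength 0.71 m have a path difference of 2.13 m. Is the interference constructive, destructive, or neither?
constructive — path difference = 3λ, a whole number of wavelengths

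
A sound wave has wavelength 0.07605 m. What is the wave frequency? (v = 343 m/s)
f = v/λ = 4510 Hz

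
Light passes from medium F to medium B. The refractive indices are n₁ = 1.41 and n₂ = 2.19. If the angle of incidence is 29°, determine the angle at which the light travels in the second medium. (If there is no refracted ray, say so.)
sin θ₂ = (n₁/n₂)·sin θ₁ = 0.3121 → θ₂ = 18.19°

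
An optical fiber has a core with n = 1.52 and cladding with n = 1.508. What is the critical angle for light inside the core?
θc = arcsin(n_cladding/n_core) = 82.8°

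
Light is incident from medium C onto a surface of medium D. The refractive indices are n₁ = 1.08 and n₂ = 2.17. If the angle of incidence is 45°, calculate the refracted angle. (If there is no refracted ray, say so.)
sin θ₂ = (n₁/n₂)·sin θ₁ = 0.3519 → θ₂ = 20.61°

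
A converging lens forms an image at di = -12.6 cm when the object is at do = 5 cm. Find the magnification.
M = −di/do = 2.52 (upright image)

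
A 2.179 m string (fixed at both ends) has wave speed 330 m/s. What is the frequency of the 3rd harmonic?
fₙ = nv/(2L) = 227.2 Hz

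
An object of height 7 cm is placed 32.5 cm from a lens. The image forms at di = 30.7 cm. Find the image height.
hi = (-di/do) × ho = -6.612 cm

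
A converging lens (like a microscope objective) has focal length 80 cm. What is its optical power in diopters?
P = 1/f = 1.25 D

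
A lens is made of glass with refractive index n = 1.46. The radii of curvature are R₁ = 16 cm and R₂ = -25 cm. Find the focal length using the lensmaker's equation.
1/f = (n − 1)(1/R₁ − 1/R₂) → f = 21.21 cm (converging lens)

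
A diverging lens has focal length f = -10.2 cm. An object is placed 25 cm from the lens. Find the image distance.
1/di = 1/f − 1/do → di = -7.244 cm (virtual image)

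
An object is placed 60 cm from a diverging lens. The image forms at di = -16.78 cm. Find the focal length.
1/f = 1/do + 1/di → f = -23.29 cm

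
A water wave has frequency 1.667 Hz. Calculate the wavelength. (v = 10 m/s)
λ = v/f = 5.999 m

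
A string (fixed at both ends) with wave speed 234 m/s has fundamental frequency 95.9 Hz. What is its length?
L = v/(2f₁) = 1.22 m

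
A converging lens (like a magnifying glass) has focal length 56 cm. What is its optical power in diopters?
P = 1/f = 1.786 D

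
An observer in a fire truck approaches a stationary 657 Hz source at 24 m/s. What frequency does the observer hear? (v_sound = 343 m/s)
f_obs = f·(v + v_o)/v = 703 Hz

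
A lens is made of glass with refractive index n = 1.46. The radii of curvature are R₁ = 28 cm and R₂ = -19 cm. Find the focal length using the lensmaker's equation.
1/f = (n − 1)(1/R₁ − 1/R₂) → f = 24.61 cm (converging lens)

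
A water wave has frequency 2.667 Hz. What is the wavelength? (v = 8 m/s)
λ = v/f = 3 m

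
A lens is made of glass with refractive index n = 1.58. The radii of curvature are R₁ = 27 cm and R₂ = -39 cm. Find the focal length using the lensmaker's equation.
1/f = (n − 1)(1/R₁ − 1/R₂) → f = 27.51 cm (converging lens)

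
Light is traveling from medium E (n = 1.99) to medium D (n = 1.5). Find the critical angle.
θc = arcsin(n₂/n₁) = 48.92°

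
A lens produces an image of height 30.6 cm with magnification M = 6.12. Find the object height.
ho = |hi|/|M| = 5 cm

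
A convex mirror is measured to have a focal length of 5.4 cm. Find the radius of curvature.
R = 2|f| = 10.8 cm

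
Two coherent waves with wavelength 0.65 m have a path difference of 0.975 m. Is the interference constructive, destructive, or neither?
destructive — path difference = 1.5λ, an odd multiple of λ/2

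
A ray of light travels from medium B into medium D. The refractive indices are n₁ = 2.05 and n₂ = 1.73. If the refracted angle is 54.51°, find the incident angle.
sin θ₁ = (n₂/n₁)·sin θ₂ → θ₁ = 43.4°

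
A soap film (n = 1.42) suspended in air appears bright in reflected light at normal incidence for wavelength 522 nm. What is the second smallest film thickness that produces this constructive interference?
2nt = (m − ½)λ with m = 2 → t = (m − ½)λ/(2n) = 275.7 nm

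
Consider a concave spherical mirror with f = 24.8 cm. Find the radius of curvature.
R = 2|f| = 49.6 cm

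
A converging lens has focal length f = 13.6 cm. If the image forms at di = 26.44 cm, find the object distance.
1/do = 1/f − 1/di → do = 28 cm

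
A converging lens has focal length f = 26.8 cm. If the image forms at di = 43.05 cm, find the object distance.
1/do = 1/f − 1/di → do = 71 cm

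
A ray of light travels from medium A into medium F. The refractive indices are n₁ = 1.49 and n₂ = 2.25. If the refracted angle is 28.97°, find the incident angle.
sin θ₁ = (n₂/n₁)·sin θ₂ → θ₁ = 47°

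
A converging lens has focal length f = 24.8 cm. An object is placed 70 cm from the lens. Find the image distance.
1/di = 1/f − 1/do → di = 38.41 cm (real image)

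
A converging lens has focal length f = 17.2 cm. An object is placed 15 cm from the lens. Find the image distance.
1/di = 1/f − 1/do → di = -117.3 cm (virtual image)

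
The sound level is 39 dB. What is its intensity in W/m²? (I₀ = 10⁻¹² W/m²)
I = I₀·10^(β/10) = 7.94 × 10⁻⁹ W/m²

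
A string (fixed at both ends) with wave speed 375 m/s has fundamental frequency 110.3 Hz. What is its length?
L = v/(2f₁) = 1.7 m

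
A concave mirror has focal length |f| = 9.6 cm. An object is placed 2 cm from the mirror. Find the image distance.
f = +9.6 cm (concave); 1/di = 1/f − 1/do → di = -2.526 cm (virtual image, behind mirror)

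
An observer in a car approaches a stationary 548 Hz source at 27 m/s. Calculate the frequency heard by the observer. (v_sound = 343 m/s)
f_obs = f·(v + v_o)/v = 591.1 Hz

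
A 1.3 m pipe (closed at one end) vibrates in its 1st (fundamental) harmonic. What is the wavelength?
λₙ = 4L/n = 5.2 m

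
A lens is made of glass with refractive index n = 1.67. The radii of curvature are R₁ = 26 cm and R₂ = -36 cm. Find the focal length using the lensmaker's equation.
1/f = (n − 1)(1/R₁ − 1/R₂) → f = 22.53 cm (converging lens)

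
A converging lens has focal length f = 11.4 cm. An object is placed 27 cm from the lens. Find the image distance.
1/di = 1/f − 1/do → di = 19.73 cm (real image)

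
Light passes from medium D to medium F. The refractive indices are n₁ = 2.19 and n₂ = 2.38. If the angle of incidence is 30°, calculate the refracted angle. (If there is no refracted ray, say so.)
sin θ₂ = (n₁/n₂)·sin θ₁ = 0.4601 → θ₂ = 27.39°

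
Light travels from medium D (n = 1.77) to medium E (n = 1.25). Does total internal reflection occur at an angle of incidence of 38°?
θc = arcsin(n₂/n₁) = 44.93°; 38° < θc, so no — the ray refracts.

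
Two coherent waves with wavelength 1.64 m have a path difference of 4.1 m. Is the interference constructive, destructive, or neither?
destructive — path difference = 2.5λ, an odd multiple of λ/2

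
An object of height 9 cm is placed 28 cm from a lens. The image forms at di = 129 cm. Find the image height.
hi = (-di/do) × ho = -41.46 cm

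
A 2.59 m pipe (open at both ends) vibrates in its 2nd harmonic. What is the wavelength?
λₙ = 2L/n = 2.59 m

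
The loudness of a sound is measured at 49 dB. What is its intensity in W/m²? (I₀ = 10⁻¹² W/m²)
I = I₀·10^(β/10) = 7.94 × 10⁻⁸ W/m²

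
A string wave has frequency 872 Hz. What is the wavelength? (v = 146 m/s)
λ = v/f = 0.1674 m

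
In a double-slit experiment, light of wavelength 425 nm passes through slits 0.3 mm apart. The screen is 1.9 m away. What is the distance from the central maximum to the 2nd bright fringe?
y = mλL/d = 5.383 mm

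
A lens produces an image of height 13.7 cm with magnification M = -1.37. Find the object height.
ho = |hi|/|M| = 10 cm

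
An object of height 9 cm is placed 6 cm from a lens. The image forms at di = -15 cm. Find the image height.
hi = (-di/do) × ho = 22.5 cm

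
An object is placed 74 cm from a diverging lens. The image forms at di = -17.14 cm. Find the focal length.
1/f = 1/do + 1/di → f = -22.31 cm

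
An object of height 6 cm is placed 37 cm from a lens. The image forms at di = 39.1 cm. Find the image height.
hi = (-di/do) × ho = -6.341 cm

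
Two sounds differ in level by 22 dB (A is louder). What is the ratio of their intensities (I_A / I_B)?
I_A/I_B = 10^(Δβ/10) = 158.5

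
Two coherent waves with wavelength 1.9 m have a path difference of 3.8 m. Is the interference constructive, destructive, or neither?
constructive — path difference = 2λ, a whole number of wavelengths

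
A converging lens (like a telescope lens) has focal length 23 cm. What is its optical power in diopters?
P = 1/f = 4.348 D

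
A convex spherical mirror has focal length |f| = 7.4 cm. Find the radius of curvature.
R = 2|f| = 14.8 cm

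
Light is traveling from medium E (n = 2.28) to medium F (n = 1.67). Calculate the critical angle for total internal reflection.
θc = arcsin(n₂/n₁) = 47.09°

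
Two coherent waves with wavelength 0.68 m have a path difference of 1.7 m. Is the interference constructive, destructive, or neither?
destructive — path difference = 2.5λ, an odd multiple of λ/2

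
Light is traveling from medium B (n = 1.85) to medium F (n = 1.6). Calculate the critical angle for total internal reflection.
θc = arcsin(n₂/n₁) = 59.87°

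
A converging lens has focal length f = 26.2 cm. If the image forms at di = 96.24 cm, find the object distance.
1/do = 1/f − 1/di → do = 36 cm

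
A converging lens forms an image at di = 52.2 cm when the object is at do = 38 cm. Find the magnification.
M = −di/do = -1.374 (inverted image)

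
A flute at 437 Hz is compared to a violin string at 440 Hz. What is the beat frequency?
3 Hz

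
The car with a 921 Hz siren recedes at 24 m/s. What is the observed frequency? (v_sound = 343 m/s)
f_obs = f·v/(v + v_s) = 860.8 Hz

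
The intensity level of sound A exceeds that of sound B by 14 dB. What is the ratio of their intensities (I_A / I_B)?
I_A/I_B = 10^(Δβ/10) = 25.12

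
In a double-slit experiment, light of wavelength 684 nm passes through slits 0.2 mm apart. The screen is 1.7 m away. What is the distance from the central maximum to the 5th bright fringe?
y = mλL/d = 29.07 mm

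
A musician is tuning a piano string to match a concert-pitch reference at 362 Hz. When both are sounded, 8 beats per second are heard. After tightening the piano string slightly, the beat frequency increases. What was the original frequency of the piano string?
370 Hz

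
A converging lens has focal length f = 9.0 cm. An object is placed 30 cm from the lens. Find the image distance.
1/di = 1/f − 1/do → di = 12.86 cm (real image)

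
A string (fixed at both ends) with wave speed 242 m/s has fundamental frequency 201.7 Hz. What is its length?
L = v/(2f₁) = 0.5999 m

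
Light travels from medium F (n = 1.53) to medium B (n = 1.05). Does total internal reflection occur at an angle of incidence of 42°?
θc = arcsin(n₂/n₁) = 43.34°; 42° < θc, so no — the ray refracts.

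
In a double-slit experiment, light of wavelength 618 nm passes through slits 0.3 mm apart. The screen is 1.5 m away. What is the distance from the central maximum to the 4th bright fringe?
y = mλL/d = 12.36 mm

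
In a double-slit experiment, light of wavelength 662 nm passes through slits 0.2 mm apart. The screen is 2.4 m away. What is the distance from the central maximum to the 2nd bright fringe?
y = mλL/d = 15.89 mm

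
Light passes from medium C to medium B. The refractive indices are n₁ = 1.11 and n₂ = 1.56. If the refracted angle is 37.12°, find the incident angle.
sin θ₁ = (n₂/n₁)·sin θ₂ → θ₁ = 58.01°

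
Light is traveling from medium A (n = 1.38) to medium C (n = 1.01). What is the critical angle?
θc = arcsin(n₂/n₁) = 47.04°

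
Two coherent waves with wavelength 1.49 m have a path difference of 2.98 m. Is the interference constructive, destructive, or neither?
constructive — path difference = 2λ, a whole number of wavelengths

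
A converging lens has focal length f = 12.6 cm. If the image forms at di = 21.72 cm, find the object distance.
1/do = 1/f − 1/di → do = 30.01 cm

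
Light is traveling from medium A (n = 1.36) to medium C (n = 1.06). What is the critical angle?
θc = arcsin(n₂/n₁) = 51.21°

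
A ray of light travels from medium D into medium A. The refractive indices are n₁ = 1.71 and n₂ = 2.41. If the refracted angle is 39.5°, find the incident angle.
sin θ₁ = (n₂/n₁)·sin θ₂ → θ₁ = 63.7°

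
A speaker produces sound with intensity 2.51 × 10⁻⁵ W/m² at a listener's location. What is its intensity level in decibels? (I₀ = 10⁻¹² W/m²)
β = 10·log₁₀(I/I₀) = 74 dB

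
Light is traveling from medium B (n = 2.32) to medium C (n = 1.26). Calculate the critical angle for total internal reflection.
θc = arcsin(n₂/n₁) = 32.9°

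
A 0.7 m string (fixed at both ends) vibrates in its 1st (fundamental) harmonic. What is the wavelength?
λₙ = 2L/n = 1.4 m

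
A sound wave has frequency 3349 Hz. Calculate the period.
T = 1/f = 2.986 × 10⁻⁴ s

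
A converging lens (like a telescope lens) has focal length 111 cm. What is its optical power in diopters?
P = 1/f = 0.9009 D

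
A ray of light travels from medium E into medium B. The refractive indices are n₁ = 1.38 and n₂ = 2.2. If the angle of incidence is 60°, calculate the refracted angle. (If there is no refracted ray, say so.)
sin θ₂ = (n₁/n₂)·sin θ₁ = 0.5432 → θ₂ = 32.9°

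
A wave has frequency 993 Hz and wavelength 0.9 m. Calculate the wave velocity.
v = fλ = 893.7 m/s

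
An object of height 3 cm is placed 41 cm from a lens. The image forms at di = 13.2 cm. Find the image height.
hi = (-di/do) × ho = -0.9659 cm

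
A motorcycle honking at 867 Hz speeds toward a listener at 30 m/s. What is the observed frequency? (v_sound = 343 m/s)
f_obs = f·v/(v − v_s) = 950.1 Hz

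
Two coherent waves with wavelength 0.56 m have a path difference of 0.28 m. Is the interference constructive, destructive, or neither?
destructive — path difference = 0.5λ, an odd multiple of λ/2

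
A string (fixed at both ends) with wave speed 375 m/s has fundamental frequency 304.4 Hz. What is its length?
L = v/(2f₁) = 0.616 m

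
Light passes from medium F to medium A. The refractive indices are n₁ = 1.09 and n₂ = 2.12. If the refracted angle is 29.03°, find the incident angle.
sin θ₁ = (n₂/n₁)·sin θ₂ → θ₁ = 70.7°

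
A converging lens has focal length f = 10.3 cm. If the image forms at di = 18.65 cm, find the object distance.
1/do = 1/f − 1/di → do = 23.01 cm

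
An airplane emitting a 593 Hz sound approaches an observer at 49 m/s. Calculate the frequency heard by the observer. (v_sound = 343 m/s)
f_obs = f·v/(v − v_s) = 691.8 Hz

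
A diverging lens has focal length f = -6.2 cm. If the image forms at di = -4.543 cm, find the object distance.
1/do = 1/f − 1/di → do = 17 cm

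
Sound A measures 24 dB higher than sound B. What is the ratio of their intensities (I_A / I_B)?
I_A/I_B = 10^(Δβ/10) = 251.2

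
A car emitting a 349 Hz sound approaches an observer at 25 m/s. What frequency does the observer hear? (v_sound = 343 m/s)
f_obs = f·v/(v − v_s) = 376.4 Hz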